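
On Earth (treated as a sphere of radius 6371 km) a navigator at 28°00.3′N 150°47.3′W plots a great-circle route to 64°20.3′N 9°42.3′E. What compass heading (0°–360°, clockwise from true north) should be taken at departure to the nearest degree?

8°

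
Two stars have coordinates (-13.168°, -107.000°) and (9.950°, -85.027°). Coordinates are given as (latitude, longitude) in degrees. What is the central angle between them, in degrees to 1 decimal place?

31.8°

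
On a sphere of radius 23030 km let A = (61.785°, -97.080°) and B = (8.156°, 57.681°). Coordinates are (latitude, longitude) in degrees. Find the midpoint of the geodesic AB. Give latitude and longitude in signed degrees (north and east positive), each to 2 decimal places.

59.72°, 37.96°

Central angle δ = 1.8737 rad. Interpolating on the sphere with fraction f = 0.5:
P = [sin((1−f)δ)·A + sin(fδ)·B] / sin δ = 0.8441·A + 0.8441·B in Cartesian coordinates,
giving P = (0.3975, 0.3101, 0.8636), i.e. latitude 59.72°, longitude 37.96°.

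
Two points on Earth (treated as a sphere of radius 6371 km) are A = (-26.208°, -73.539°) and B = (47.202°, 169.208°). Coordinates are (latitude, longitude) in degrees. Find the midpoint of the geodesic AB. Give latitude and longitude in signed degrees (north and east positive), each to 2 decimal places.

The central angle between A and B is δ = 2.2183 rad.
With f = 0.5, the slerp weights are sin((1−f)δ)/sin δ = 1.1225 and sin(fδ)/sin δ = 1.1225.
Weighted sum of the unit vectors: (1.1225)·(0.2542,-0.8604,-0.4416) + (1.1225)·(-0.6674,0.1272,0.7338) = (-0.4638, -0.8230, 0.3279).
Converting back: φ = atan2(z, √(x²+y²)) = 19.14°, λ = atan2(y, x) = -119.40°.

19.14°, -119.40°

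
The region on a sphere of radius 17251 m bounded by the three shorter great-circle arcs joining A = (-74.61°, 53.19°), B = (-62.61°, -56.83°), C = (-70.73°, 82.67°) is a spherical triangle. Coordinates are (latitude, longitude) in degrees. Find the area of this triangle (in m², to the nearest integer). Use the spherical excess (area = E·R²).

8697441 m²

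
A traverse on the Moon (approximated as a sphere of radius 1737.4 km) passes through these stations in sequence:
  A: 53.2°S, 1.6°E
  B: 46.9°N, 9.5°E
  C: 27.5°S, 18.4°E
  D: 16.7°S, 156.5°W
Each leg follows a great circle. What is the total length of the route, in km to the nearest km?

9421 km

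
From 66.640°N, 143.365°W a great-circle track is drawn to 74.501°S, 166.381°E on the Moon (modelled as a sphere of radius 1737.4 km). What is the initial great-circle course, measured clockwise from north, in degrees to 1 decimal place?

200.9°

With φ₁ = 1.1631, φ₂ = -1.3003, Δλ = -0.8771 rad, the forward-azimuth formula gives
θ = atan2( sin Δλ cos φ₂ , cos φ₁ sin φ₂ − sin φ₁ cos φ₂ cos Δλ ) = atan2(-0.2055, -0.5389) = -159.13°.
Adding 360° brings this into [0°, 360°): 200.9°.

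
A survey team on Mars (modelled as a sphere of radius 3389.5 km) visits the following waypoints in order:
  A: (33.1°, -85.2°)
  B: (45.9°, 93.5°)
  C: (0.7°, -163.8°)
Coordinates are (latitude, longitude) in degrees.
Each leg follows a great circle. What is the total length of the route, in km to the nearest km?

Leg A→B: central angle 1.7626 rad, distance 5974.4 km.
Leg B→C: central angle 1.7155 rad, distance 5814.7 km.
Total: 5974.4 + 5814.7 ≈ 11789 km.

11789 km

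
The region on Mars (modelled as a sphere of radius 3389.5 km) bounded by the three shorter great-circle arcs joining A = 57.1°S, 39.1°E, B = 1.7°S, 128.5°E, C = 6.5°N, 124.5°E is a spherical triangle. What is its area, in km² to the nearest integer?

1581973 km²

Side lengths (central angles): a = 0.1592, b = 1.6226, c = 1.5402 rad; semiperimeter s = 1.6610.
By l'Huilier's theorem, tan(E/4) = √[tan(s/2) tan((s−a)/2) tan((s−b)/2) tan((s−c)/2)], giving spherical excess E = 0.1377 rad.
Area = E·R² = 0.1377 × (3389.5)² ≈ 1581973 km².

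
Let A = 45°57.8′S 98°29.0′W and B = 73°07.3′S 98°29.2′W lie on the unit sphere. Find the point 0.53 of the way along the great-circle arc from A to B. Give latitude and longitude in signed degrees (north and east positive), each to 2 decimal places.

Central angle δ = 0.4740 rad. Interpolating on the sphere with fraction f = 0.53:
P = [sin((1−f)δ)·A + sin(fδ)·B] / sin δ = 0.4840·A + 0.5446·B in Cartesian coordinates,
giving P = (-0.0730, -0.4892, -0.8691), i.e. latitude -60.36°, longitude -98.48°.

-60.36°, -98.48°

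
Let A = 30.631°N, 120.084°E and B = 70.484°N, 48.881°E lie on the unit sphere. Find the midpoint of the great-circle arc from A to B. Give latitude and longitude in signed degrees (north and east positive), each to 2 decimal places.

54.95°, 101.99°

The central angle between A and B is δ = 0.9608 rad.
With f = 0.5, the slerp weights are sin((1−f)δ)/sin δ = 0.5638 and sin(fδ)/sin δ = 0.5638.
Weighted sum of the unit vectors: (0.5638)·(-0.4313,0.7446,0.5095) + (0.5638)·(0.2197,0.2517,0.9425) = (-0.1193, 0.5617, 0.8187).
Converting back: φ = atan2(z, √(x²+y²)) = 54.95°, λ = atan2(y, x) = 101.99°.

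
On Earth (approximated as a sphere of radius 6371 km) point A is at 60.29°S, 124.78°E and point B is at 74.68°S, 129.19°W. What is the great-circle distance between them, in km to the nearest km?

With latitudes φ₁ = -60.290°, φ₂ = -74.680° and longitude difference Δλ = 106.030°:
cos c = sin φ₁ sin φ₂ + cos φ₁ cos φ₂ cos Δλ = (-0.8685)(-0.9645) + (0.4956)(0.2642)(-0.2761) = 0.80152,
so c = arccos(0.80152) = 0.64096 rad.
Distance = R·c = 6371 × 0.6410 ≈ 4084 km.

4084 km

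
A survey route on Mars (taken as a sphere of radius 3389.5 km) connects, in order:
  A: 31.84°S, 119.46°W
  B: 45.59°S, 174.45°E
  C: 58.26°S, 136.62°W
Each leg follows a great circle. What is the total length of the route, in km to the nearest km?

Leg A→B: central angle 0.9049 rad, distance 3067.0 km.
Leg B→C: central angle 0.5560 rad, distance 1884.6 km.
Total: 3067.0 + 1884.6 ≈ 4952 km.

4952 km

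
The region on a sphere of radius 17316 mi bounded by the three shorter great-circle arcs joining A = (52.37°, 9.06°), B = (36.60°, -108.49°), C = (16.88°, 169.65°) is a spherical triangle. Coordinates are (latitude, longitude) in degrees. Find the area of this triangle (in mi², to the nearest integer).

366189178 mi²

Side lengths (central angles): a = 1.2850, b = 1.8977, c = 1.3228 rad; semiperimeter s = 2.2527.
By l'Huilier's theorem, tan(E/4) = √[tan(s/2) tan((s−a)/2) tan((s−b)/2) tan((s−c)/2)], giving spherical excess E = 1.2213 rad.
Area = E·R² = 1.2213 × (17316)² ≈ 366189178 mi².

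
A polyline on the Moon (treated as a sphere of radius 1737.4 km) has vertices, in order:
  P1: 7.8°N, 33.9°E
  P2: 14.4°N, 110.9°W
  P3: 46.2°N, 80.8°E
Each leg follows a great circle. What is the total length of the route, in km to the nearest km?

7797 km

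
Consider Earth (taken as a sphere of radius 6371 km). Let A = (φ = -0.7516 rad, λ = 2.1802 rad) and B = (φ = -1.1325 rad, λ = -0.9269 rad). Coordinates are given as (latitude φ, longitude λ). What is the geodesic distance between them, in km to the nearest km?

Let φ₁ = -0.7516 rad, φ₂ = -1.1325 rad, and Δλ = -3.1071 rad.
cos c = sin φ₁ sin φ₂ + cos φ₁ cos φ₂ cos Δλ = (-0.6828)(-0.9055) + (0.7306)(0.4244)(-0.9994) = 0.30839,
so c = arccos(0.30839) = 1.25730 rad.
Distance = R·c = 6371 × 1.2573 ≈ 8010 km.

8010 km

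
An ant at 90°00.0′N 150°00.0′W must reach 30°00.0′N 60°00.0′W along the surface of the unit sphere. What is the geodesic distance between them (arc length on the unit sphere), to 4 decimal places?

1.0472

Let φ₁ = 1.5708 rad, φ₂ = 0.5236 rad, and Δλ = 1.5708 rad.
cos c = sin φ₁ sin φ₂ + cos φ₁ cos φ₂ cos Δλ = (1.0000)(0.5000) + (0.0000)(0.8660)(0.0000) = 0.50000,
so c = arccos(0.50000) = 1.04720 rad.
On the unit sphere the arc length equals the central angle: 1.0472.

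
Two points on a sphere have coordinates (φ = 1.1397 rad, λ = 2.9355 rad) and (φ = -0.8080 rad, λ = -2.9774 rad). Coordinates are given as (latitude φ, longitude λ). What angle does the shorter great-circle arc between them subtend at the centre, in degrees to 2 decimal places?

Let φ₁ = 1.1397 rad, φ₂ = -0.8080 rad, and Δλ = 0.3703 rad.
Haversine: a = sin²(Δφ/2) + cos φ₁ cos φ₂ sin²(Δλ/2) = 0.6840 + (0.4179)(0.6909)(0.0339) = 0.69381.
Central angle c = 2·arcsin(√a) = 1.96884 rad.
So the angular separation is 112.81°.

112.81°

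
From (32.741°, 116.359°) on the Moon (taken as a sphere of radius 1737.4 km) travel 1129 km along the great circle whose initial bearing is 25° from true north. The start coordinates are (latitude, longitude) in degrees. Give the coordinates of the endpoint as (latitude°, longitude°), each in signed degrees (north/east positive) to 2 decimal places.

63.11°, 150.78°

Angular distance δ = d/R = 1129/1737.4 = 0.64982 rad; initial bearing θ = 0.4363 rad.
sin φ₂ = sin φ₁ cos δ + cos φ₁ sin δ cos θ = (0.5408)(0.7962) + (0.8411)(0.6050)(0.9063) = 0.8918, so φ₂ = 63.11°.
Δλ = atan2(sin θ sin δ cos φ₁, cos δ − sin φ₁ sin φ₂) = atan2(0.2151, 0.3138) = 34.423°.
λ₂ = 116.359° + 34.423° = 150.78°.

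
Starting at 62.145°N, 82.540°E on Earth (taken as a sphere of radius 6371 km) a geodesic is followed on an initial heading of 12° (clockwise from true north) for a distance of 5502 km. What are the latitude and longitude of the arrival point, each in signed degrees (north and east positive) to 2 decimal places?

67.20°, -121.53°

Angular distance δ = d/R = 5502/6371 = 0.86360 rad; initial bearing θ = 0.2094 rad.
sin φ₂ = sin φ₁ cos δ + cos φ₁ sin δ cos θ = (0.8841)(0.6497) + (0.4672)(0.7602)(0.9781) = 0.9218, so φ₂ = 67.20°.
Δλ = atan2(sin θ sin δ cos φ₁, cos δ − sin φ₁ sin φ₂) = atan2(0.0738, -0.1653) = 155.932°.
λ₂ = 82.540° + 155.932° = 238.47° → -121.53° after wrapping to (−180°, 180°].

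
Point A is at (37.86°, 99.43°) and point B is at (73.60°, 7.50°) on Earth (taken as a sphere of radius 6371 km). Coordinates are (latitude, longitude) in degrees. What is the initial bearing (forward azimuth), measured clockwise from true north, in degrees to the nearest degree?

With φ₁ = 0.6608, φ₂ = 1.2846, Δλ = -1.6045 rad, the forward-azimuth formula gives
θ = atan2( sin Δλ cos φ₂ , cos φ₁ sin φ₂ − sin φ₁ cos φ₂ cos Δλ ) = atan2(-0.2822, 0.7632) = -20.29°.
Adding 360° brings this into [0°, 360°): 340°.

340°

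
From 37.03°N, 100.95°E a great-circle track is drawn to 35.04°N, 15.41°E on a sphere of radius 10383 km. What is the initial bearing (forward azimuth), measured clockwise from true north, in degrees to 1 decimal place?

Δλ = -85.540° = -1.4930 rad.
y = sin Δλ · cos φ₂ = (-0.9970)(0.8188) = -0.8163
x = cos φ₁ sin φ₂ − sin φ₁ cos φ₂ cos Δλ = (0.7983)(0.5741) − (0.6022)(0.8188)(0.0778) = 0.4200
θ = atan2(y, x) = -62.77°; adding 360° gives 297.2°.

297.2°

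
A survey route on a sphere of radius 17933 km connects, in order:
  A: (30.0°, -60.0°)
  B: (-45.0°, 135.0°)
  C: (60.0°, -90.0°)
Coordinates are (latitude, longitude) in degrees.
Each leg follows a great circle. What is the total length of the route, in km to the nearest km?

97184 km

Leg A→B: central angle 2.8086 rad, distance 50366.2 km.
Leg B→C: central angle 2.6107 rad, distance 46818.3 km.
Total: 50366.2 + 46818.3 ≈ 97184 km.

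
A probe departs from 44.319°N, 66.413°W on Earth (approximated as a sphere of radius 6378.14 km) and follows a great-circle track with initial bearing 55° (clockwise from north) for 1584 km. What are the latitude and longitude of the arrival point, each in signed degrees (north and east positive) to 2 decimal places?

Angular distance δ = d/R = 1584/6378.14 = 0.24835 rad; initial bearing θ = 0.9599 rad.
sin φ₂ = sin φ₁ cos δ + cos φ₁ sin δ cos θ = (0.6987)(0.9693) + (0.7155)(0.2458)(0.5736) = 0.7781, so φ₂ = 51.09°.
Δλ = atan2(sin θ sin δ cos φ₁, cos δ − sin φ₁ sin φ₂) = atan2(0.1441, 0.4257) = 18.696°.
λ₂ = -66.413° + 18.696° = -47.72°.

51.09°, -47.72°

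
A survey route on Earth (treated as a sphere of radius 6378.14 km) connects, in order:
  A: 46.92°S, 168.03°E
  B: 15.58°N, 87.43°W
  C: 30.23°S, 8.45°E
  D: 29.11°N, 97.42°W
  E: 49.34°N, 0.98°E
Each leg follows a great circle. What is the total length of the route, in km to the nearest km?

44989 km

Leg A→B: central angle 1.9405 rad, distance 12376.8 km.
Leg B→C: central angle 1.7931 rad, distance 11436.7 km.
Leg C→D: central angle 2.0391 rad, distance 13005.6 km.
Leg D→E: central angle 1.2809 rad, distance 8169.6 km.
Total: 12376.8 + 11436.7 + 13005.6 + 8169.6 ≈ 44989 km.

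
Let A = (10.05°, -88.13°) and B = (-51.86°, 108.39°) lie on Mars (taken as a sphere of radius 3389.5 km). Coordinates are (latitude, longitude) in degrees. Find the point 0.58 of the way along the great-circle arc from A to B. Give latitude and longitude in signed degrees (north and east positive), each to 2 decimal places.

The central angle between A and B is δ = 2.3750 rad.
With f = 0.58, the slerp weights are sin((1−f)δ)/sin δ = 1.2110 and sin(fδ)/sin δ = 1.4147.
Weighted sum of the unit vectors: (1.2110)·(0.0321,-0.9841,0.1745) + (1.4147)·(-0.1948,0.5860,-0.7865) = (-0.2367, -0.3628, -0.9013).
Converting back: φ = atan2(z, √(x²+y²)) = -64.33°, λ = atan2(y, x) = -123.13°.

-64.33°, -123.13°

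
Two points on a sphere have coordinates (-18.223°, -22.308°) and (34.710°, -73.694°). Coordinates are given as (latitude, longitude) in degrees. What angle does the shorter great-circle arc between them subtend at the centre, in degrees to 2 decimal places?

In radians: φ₁ = -0.3181, φ₂ = 0.6058, Δλ = -51.386° = -0.8969 rad.
Haversine: a = sin²(Δφ/2) + cos φ₁ cos φ₂ sin²(Δλ/2) = 0.1986 + (0.9498)(0.8220)(0.1880) = 0.34539.
Central angle c = 2·arcsin(√a) = 1.25643 rad.
So the angular separation is 71.99°.

71.99°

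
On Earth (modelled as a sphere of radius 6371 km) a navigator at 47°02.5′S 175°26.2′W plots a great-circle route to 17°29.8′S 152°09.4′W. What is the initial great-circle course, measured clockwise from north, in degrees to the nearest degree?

41°

With φ₁ = -0.8210, φ₂ = -0.3054, Δλ = 0.4063 rad, the forward-azimuth formula gives
θ = atan2( sin Δλ cos φ₂ , cos φ₁ sin φ₂ − sin φ₁ cos φ₂ cos Δλ ) = atan2(0.3769, 0.4363) = 40.83°.
So the initial bearing is 41°.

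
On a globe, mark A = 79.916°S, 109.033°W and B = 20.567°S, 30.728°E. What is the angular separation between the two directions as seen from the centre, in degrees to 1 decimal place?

Let φ₁ = -1.3948 rad, φ₂ = -0.3590 rad, and Δλ = 2.4393 rad.
cos c = sin φ₁ sin φ₂ + cos φ₁ cos φ₂ cos Δλ = (-0.9846)(-0.3513) + (0.1751)(0.9363)(-0.7634) = 0.22074,
so c = arccos(0.22074) = 1.34823 rad.
So the angular separation is 77.2°.

77.2°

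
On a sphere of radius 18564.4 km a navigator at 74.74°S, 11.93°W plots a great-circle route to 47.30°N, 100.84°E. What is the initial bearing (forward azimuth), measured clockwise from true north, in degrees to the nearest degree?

With φ₁ = -1.3045, φ₂ = 0.8255, Δλ = 1.9682 rad, the forward-azimuth formula gives
θ = atan2( sin Δλ cos φ₂ , cos φ₁ sin φ₂ − sin φ₁ cos φ₂ cos Δλ ) = atan2(0.6253, -0.0598) = 95.46°.
So the initial bearing is 95°.

95°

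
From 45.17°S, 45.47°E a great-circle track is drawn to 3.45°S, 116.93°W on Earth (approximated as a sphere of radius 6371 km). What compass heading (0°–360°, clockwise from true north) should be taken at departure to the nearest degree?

Δλ = -162.400° = -2.8344 rad.
y = sin Δλ · cos φ₂ = (-0.3024)(0.9982) = -0.3018
x = cos φ₁ sin φ₂ − sin φ₁ cos φ₂ cos Δλ = (0.7050)(-0.0602) − (-0.7092)(0.9982)(-0.9532) = -0.7172
θ = atan2(y, x) = -157.18°; adding 360° gives 203°.

203°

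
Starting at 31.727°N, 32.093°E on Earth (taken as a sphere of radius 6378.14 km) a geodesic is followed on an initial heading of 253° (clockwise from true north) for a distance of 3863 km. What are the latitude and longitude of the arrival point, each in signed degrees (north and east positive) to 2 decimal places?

Angular distance δ = d/R = 3863/6378.14 = 0.60566 rad; initial bearing θ = 4.4157 rad.
sin φ₂ = sin φ₁ cos δ + cos φ₁ sin δ cos θ = (0.5259)(0.8221) + (0.8506)(0.5693)(-0.2924) = 0.2908, so φ₂ = 16.90°.
Δλ = atan2(sin θ sin δ cos φ₁, cos δ − sin φ₁ sin φ₂) = atan2(-0.4631, 0.6692) = -34.682°.
λ₂ = 32.093° − 34.682° = -2.59°.

16.90°, -2.59°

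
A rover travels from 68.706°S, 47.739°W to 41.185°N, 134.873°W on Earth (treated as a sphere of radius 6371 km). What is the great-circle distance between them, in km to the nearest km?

14106 km

In radians: φ₁ = -1.1991, φ₂ = 0.7188, Δλ = -87.134° = -1.5208 rad.
cos c = sin φ₁ sin φ₂ + cos φ₁ cos φ₂ cos Δλ = (-0.9317)(0.6585) + (0.3632)(0.7526)(0.0500) = -0.59987,
so c = arccos(-0.59987) = 2.21414 rad.
Distance = R·c = 6371 × 2.2141 ≈ 14106 km.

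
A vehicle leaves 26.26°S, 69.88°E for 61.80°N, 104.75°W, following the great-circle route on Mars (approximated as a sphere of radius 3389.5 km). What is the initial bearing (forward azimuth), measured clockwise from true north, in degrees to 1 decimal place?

Δλ = -174.630° = -3.0479 rad.
y = sin Δλ · cos φ₂ = (-0.0936)(0.4726) = -0.0442
x = cos φ₁ sin φ₂ − sin φ₁ cos φ₂ cos Δλ = (0.8968)(0.8813) − (-0.4424)(0.4726)(-0.9956) = 0.5822
θ = atan2(y, x) = -4.34°; adding 360° gives 355.7°.

355.7°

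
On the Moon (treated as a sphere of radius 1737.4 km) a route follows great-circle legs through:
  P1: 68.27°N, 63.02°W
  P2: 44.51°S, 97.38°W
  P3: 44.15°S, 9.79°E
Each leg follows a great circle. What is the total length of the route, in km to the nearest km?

Leg P1→P2: central angle 2.0189 rad, distance 3507.6 km.
Leg P2→P3: central angle 1.2268 rad, distance 2131.5 km.
Total: 3507.6 + 2131.5 ≈ 5639 km.

5639 km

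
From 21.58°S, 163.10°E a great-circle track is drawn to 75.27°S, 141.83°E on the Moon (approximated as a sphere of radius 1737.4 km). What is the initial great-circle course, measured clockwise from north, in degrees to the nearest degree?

186°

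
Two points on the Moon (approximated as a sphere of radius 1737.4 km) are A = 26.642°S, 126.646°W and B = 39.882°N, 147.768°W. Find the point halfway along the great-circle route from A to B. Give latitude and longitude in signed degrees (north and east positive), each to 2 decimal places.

6.73°, -136.39°

The central angle between A and B is δ = 1.2108 rad.
With f = 0.5, the slerp weights are sin((1−f)δ)/sin δ = 0.6081 and sin(fδ)/sin δ = 0.6081.
Weighted sum of the unit vectors: (0.6081)·(-0.5335,-0.7172,-0.4484) + (0.6081)·(-0.6491,-0.4093,0.6412) = (-0.7191, -0.6849, 0.1172).
Converting back: φ = atan2(z, √(x²+y²)) = 6.73°, λ = atan2(y, x) = -136.39°.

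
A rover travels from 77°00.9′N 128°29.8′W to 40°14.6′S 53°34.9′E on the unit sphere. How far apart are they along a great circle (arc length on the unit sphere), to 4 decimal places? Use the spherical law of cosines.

2.4996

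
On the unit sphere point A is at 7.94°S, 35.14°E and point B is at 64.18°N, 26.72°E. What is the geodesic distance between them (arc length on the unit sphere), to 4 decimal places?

1.2636

In radians: φ₁ = -0.1386, φ₂ = 1.1202, Δλ = -8.420° = -0.1470 rad.
cos c = sin φ₁ sin φ₂ + cos φ₁ cos φ₂ cos Δλ = (-0.1381)(0.9002) + (0.9904)(0.4355)(0.9892) = 0.30237,
so c = arccos(0.30237) = 1.26361 rad.
On the unit sphere the arc length equals the central angle: 1.2636.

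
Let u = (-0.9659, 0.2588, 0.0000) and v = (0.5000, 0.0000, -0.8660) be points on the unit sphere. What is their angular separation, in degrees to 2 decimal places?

118.88°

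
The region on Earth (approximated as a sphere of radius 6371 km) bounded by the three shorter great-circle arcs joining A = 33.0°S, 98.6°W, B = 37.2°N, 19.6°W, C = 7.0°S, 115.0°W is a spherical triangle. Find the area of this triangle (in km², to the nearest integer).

25435232 km²

Side lengths (central angles): a = 1.7194, b = 0.5258, c = 1.7740 rad; semiperimeter s = 2.0096.
By l'Huilier's theorem, tan(E/4) = √[tan(s/2) tan((s−a)/2) tan((s−b)/2) tan((s−c)/2)], giving spherical excess E = 0.6266 rad.
Area = E·R² = 0.6266 × (6371)² ≈ 25435232 km².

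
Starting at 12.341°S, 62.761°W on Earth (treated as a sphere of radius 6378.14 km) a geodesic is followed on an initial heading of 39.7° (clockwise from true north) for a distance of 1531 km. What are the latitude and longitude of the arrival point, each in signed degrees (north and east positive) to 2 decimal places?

-1.66°, -54.02°

Angular distance δ = d/R = 1531/6378.14 = 0.24004 rad; initial bearing θ = 0.6929 rad.
sin φ₂ = sin φ₁ cos δ + cos φ₁ sin δ cos θ = (-0.2137)(0.9713) + (0.9769)(0.2377)(0.7694) = -0.0289, so φ₂ = -1.66°.
Δλ = atan2(sin θ sin δ cos φ₁, cos δ − sin φ₁ sin φ₂) = atan2(0.1484, 0.9651) = 8.738°.
λ₂ = -62.761° + 8.738° = -54.02°.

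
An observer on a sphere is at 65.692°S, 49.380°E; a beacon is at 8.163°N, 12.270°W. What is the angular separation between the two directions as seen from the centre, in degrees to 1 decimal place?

With latitudes φ₁ = -65.692°, φ₂ = 8.163° and longitude difference Δλ = -61.650°:
Haversine: a = sin²(Δφ/2) + cos φ₁ cos φ₂ sin²(Δλ/2) = 0.3610 + (0.4116)(0.9899)(0.2626) = 0.46796.
Central angle c = 2·arcsin(√a) = 1.50666 rad.
So the angular separation is 86.3°.

86.3°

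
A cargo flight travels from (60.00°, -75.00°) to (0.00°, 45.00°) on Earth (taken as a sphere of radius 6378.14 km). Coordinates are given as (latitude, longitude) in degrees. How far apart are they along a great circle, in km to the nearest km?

11630 km

With latitudes φ₁ = 60.000°, φ₂ = 0.000° and longitude difference Δλ = 120.000°:
cos c = sin φ₁ sin φ₂ + cos φ₁ cos φ₂ cos Δλ = (0.8660)(0.0000) + (0.5000)(1.0000)(-0.5000) = -0.25000,
so c = arccos(-0.25000) = 1.82348 rad.
Distance = R·c = 6378.14 × 1.8235 ≈ 11630 km.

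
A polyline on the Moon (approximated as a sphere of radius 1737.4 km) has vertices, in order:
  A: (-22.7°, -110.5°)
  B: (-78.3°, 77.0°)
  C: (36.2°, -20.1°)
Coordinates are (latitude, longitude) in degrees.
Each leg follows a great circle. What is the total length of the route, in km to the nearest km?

Leg A→B: central angle 1.3772 rad, distance 2392.7 km.
Leg B→C: central angle 2.2125 rad, distance 3844.0 km.
Total: 2392.7 + 3844.0 ≈ 6237 km.

6237 km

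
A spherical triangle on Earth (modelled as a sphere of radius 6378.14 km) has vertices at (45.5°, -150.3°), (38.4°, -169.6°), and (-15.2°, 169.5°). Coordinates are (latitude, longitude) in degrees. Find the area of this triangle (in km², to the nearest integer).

3624094 km²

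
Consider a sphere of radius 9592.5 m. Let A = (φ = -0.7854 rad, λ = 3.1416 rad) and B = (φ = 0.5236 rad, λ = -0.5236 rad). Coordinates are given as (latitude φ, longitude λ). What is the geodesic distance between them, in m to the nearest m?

With latitudes φ₁ = -45.000°, φ₂ = 30.000° and longitude difference Δλ = 150.000°:
Haversine: a = sin²(Δφ/2) + cos φ₁ cos φ₂ sin²(Δλ/2) = 0.3706 + (0.7071)(0.8660)(0.9330) = 0.94194.
Central angle c = 2·arcsin(√a) = 2.65489 rad.
Distance = R·c = 9592.5 × 2.6549 ≈ 25467 m.

25467 m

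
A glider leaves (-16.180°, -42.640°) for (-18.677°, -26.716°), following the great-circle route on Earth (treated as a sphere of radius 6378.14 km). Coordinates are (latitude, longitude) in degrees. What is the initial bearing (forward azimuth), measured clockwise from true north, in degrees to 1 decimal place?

Δλ = 15.924° = 0.2779 rad.
y = sin Δλ · cos φ₂ = (0.2744)(0.9473) = 0.2599
x = cos φ₁ sin φ₂ − sin φ₁ cos φ₂ cos Δλ = (0.9604)(-0.3202) − (-0.2787)(0.9473)(0.9616) = -0.0537
θ = atan2(y, x) = 101.67°, so the bearing is 101.7°.

101.7°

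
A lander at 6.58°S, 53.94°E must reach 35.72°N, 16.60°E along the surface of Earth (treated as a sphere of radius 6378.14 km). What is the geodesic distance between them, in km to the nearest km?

6117 km

Let φ₁ = -0.1148 rad, φ₂ = 0.6234 rad, and Δλ = -0.6517 rad.
cos c = sin φ₁ sin φ₂ + cos φ₁ cos φ₂ cos Δλ = (-0.1146)(0.5838) + (0.9934)(0.8119)(0.7951) = 0.57433,
so c = arccos(0.57433) = 0.95901 rad.
Distance = R·c = 6378.14 × 0.9590 ≈ 6117 km.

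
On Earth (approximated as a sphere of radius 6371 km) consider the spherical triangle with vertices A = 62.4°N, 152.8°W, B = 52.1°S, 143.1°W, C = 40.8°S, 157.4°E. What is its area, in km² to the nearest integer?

44458023 km²

Side lengths (central angles): a = 0.7203, b = 1.9312, c = 2.0029 rad; semiperimeter s = 2.3272.
By l'Huilier's theorem, tan(E/4) = √[tan(s/2) tan((s−a)/2) tan((s−b)/2) tan((s−c)/2)], giving spherical excess E = 1.0953 rad.
Area = E·R² = 1.0953 × (6371)² ≈ 44458023 km².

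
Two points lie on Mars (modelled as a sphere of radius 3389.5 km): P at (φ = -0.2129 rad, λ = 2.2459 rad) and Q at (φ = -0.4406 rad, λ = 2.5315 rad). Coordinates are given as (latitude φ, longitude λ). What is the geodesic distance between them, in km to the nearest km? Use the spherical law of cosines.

1196 km

With latitudes φ₁ = -12.198°, φ₂ = -25.245° and longitude difference Δλ = 16.364°:
cos c = sin φ₁ sin φ₂ + cos φ₁ cos φ₂ cos Δλ = (-0.2113)(-0.4265) + (0.9774)(0.9045)(0.9595) = 0.93838,
so c = arccos(0.93838) = 0.35289 rad.
Distance = R·c = 3389.5 × 0.3529 ≈ 1196 km.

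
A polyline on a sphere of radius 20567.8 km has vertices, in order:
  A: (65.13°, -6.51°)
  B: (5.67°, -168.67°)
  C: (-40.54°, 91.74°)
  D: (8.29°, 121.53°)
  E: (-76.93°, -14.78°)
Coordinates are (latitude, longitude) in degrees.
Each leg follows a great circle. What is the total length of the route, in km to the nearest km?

133740 km

Leg A→B: central angle 1.8847 rad, distance 38763.5 km.
Leg B→C: central angle 1.7622 rad, distance 36243.9 km.
Leg C→D: central angle 0.9777 rad, distance 20109.4 km.
Leg D→E: central angle 1.8779 rad, distance 38623.4 km.
Total: 38763.5 + 36243.9 + 20109.4 + 38623.4 ≈ 133740 km.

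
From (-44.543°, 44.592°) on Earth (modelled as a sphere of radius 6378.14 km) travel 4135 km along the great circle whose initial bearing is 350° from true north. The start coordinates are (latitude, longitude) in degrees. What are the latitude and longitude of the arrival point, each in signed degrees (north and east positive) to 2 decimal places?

-7.78°, 38.52°

Angular distance δ = d/R = 4135/6378.14 = 0.64831 rad; initial bearing θ = 6.1087 rad.
sin φ₂ = sin φ₁ cos δ + cos φ₁ sin δ cos θ = (-0.7014)(0.7971) + (0.7127)(0.6038)(0.9848) = -0.1353, so φ₂ = -7.78°.
Δλ = atan2(sin θ sin δ cos φ₁, cos δ − sin φ₁ sin φ₂) = atan2(-0.0747, 0.7022) = -6.075°.
λ₂ = 44.592° − 6.075° = 38.52°.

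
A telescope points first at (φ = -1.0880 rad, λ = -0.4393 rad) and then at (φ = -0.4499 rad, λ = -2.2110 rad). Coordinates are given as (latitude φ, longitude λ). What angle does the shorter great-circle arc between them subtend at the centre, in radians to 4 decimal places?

1.2643 rad

Let φ₁ = -1.0880 rad, φ₂ = -0.4499 rad, and Δλ = -1.7717 rad.
Haversine: a = sin²(Δφ/2) + cos φ₁ cos φ₂ sin²(Δλ/2) = 0.0984 + (0.4643)(0.9005)(0.5998) = 0.34913.
Central angle c = 2·arcsin(√a) = 1.26428 rad.
So the angular separation is 1.2643 rad.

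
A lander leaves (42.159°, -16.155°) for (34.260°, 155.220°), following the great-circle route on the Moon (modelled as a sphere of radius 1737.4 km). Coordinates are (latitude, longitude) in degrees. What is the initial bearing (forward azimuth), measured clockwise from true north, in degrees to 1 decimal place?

7.3°

Δλ = 171.375° = 2.9911 rad.
y = sin Δλ · cos φ₂ = (0.1500)(0.8265) = 0.1239
x = cos φ₁ sin φ₂ − sin φ₁ cos φ₂ cos Δλ = (0.7413)(0.5629) − (0.6712)(0.8265)(-0.9887) = 0.9658
θ = atan2(y, x) = 7.31°, so the bearing is 7.3°.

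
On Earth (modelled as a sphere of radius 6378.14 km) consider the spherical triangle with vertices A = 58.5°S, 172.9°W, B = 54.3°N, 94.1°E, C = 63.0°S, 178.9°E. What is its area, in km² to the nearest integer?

Side lengths (central angles): a = 2.3456, b = 0.1050, c = 2.3580 rad; semiperimeter s = 2.4043.
By l'Huilier's theorem, tan(E/4) = √[tan(s/2) tan((s−a)/2) tan((s−b)/2) tan((s−c)/2)], giving spherical excess E = 0.2504 rad.
Area = E·R² = 0.2504 × (6378.14)² ≈ 10185527 km².

10185527 km²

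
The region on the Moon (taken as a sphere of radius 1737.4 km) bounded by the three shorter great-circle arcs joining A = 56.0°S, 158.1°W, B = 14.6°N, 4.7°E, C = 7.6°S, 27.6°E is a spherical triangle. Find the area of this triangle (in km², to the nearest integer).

2623185 km²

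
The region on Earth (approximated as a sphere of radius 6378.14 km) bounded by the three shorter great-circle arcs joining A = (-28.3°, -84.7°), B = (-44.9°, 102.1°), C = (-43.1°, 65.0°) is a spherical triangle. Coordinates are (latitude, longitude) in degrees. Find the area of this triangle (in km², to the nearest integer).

24447819 km²

Side lengths (central angles): a = 0.4628, b = 1.8040, c = 1.8594 rad; semiperimeter s = 2.0631.
By l'Huilier's theorem, tan(E/4) = √[tan(s/2) tan((s−a)/2) tan((s−b)/2) tan((s−c)/2)], giving spherical excess E = 0.6010 rad.
Area = E·R² = 0.6010 × (6378.14)² ≈ 24447819 km².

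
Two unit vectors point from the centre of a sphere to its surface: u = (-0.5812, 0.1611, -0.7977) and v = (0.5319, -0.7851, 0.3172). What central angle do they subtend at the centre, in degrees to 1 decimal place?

u·v = -0.6887; |u| = 1.0000, |v| = 1.0000.
cos θ = (u·v)/(|u||v|) = -0.6887, so θ = 133.5°.

133.5°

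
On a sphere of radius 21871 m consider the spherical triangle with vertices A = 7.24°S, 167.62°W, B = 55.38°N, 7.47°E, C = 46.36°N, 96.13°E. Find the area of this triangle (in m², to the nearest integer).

587537087 m²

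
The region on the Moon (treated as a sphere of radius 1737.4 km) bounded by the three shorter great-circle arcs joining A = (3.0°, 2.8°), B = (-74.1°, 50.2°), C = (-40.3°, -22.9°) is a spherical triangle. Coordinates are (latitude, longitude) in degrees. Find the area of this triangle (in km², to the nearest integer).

Side lengths (central angles): a = 0.8192, b = 0.8600, c = 1.4355 rad; semiperimeter s = 1.5574.
By l'Huilier's theorem, tan(E/4) = √[tan(s/2) tan((s−a)/2) tan((s−b)/2) tan((s−c)/2)], giving spherical excess E = 0.3670 rad.
Area = E·R² = 0.3670 × (1737.4)² ≈ 1107696 km².

1107696 km²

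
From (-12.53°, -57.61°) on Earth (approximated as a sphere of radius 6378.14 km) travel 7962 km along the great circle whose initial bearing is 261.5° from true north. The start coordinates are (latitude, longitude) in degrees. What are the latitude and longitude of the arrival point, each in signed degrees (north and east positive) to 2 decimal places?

Angular distance δ = d/R = 7962/6378.14 = 1.24833 rad; initial bearing θ = 4.5640 rad.
sin φ₂ = sin φ₁ cos δ + cos φ₁ sin δ cos θ = (-0.2170)(0.3169) + (0.9762)(0.9485)(-0.1478) = -0.2056, so φ₂ = -11.86°.
Δλ = atan2(sin θ sin δ cos φ₁, cos δ − sin φ₁ sin φ₂) = atan2(-0.9157, 0.2723) = -73.439°.
λ₂ = -57.610° − 73.439° = -131.05°.

-11.86°, -131.05°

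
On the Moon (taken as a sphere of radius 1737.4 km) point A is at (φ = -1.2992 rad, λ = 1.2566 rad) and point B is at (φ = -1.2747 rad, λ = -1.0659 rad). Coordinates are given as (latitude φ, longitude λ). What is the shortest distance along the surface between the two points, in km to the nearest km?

In radians: φ₁ = -1.2992, φ₂ = -1.2747, Δλ = -133.069° = -2.3225 rad.
Haversine: a = sin²(Δφ/2) + cos φ₁ cos φ₂ sin²(Δλ/2) = 0.0002 + (0.2683)(0.2918)(0.8414) = 0.06602.
Central angle c = 2·arcsin(√a) = 0.51970 rad.
Distance = R·c = 1737.4 × 0.5197 ≈ 903 km.

903 km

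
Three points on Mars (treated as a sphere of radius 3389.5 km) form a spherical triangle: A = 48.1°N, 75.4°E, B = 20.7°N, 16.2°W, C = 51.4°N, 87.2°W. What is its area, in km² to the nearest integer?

9731310 km²

Side lengths (central angles): a = 1.0857, b = 1.3856, c = 1.3226 rad; semiperimeter s = 1.8970.
By l'Huilier's theorem, tan(E/4) = √[tan(s/2) tan((s−a)/2) tan((s−b)/2) tan((s−c)/2)], giving spherical excess E = 0.8470 rad.
Area = E·R² = 0.8470 × (3389.5)² ≈ 9731310 km².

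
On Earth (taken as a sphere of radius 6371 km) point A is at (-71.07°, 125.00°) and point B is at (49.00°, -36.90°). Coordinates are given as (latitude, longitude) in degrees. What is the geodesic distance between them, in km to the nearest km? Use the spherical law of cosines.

17388 km

In radians: φ₁ = -1.2404, φ₂ = 0.8552, Δλ = -161.900° = -2.8257 rad.
cos c = sin φ₁ sin φ₂ + cos φ₁ cos φ₂ cos Δλ = (-0.9459)(0.7547) + (0.3244)(0.6561)(-0.9505) = -0.91619,
so c = arccos(-0.91619) = 2.72927 rad.
Distance = R·c = 6371 × 2.7293 ≈ 17388 km.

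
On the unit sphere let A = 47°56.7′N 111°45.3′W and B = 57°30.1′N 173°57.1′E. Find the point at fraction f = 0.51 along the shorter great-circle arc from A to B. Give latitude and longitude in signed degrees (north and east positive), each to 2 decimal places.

The central angle between A and B is δ = 0.7617 rad.
With f = 0.51, the slerp weights are sin((1−f)δ)/sin δ = 0.5283 and sin(fδ)/sin δ = 0.5488.
Weighted sum of the unit vectors: (0.5283)·(-0.2483,-0.6221,0.7425) + (0.5488)·(-0.5343,0.0566,0.8434) = (-0.4244, -0.2976, 0.8552).
Converting back: φ = atan2(z, √(x²+y²)) = 58.78°, λ = atan2(y, x) = -144.96°.

58.78°, -144.96°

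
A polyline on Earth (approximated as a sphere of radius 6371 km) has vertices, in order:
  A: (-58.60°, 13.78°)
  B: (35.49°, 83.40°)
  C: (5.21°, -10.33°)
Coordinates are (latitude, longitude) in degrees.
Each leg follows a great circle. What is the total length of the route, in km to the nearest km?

22278 km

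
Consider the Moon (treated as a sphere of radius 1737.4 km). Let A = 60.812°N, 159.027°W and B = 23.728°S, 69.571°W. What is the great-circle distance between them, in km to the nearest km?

3345 km

Let φ₁ = 1.0614 rad, φ₂ = -0.4141 rad, and Δλ = 1.5613 rad.
cos c = sin φ₁ sin φ₂ + cos φ₁ cos φ₂ cos Δλ = (0.8730)(-0.4024) + (0.4877)(0.9155)(0.0095) = -0.34706,
so c = arccos(-0.34706) = 1.92523 rad.
Distance = R·c = 1737.4 × 1.9252 ≈ 3345 km.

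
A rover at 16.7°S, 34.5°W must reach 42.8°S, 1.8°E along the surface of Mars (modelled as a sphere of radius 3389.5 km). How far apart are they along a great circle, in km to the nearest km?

In radians: φ₁ = -0.2915, φ₂ = -0.7470, Δλ = 36.300° = 0.6336 rad.
cos c = sin φ₁ sin φ₂ + cos φ₁ cos φ₂ cos Δλ = (-0.2874)(-0.6794) + (0.9578)(0.7337)(0.8059) = 0.76164,
so c = arccos(0.76164) = 0.70496 rad.
Distance = R·c = 3389.5 × 0.7050 ≈ 2389 km.

2389 km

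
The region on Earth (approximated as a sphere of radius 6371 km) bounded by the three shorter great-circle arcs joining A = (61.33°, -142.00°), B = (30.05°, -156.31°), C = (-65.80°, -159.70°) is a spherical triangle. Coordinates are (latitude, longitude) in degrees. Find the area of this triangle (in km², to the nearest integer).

Side lengths (central angles): a = 1.6735, b = 2.2306, c = 0.5703 rad; semiperimeter s = 2.2372.
By l'Huilier's theorem, tan(E/4) = √[tan(s/2) tan((s−a)/2) tan((s−b)/2) tan((s−c)/2)], giving spherical excess E = 0.1862 rad.
Area = E·R² = 0.1862 × (6371)² ≈ 7557484 km².

7557484 km²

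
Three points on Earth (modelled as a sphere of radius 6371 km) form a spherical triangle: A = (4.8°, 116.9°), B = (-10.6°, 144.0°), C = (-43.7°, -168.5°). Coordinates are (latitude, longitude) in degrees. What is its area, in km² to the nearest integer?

Side lengths (central angles): a = 0.9183, b = 1.4369, c = 0.5422 rad; semiperimeter s = 1.4487.
By l'Huilier's theorem, tan(E/4) = √[tan(s/2) tan((s−a)/2) tan((s−b)/2) tan((s−c)/2)], giving spherical excess E = 0.1051 rad.
Area = E·R² = 0.1051 × (6371)² ≈ 4267642 km².

4267642 km²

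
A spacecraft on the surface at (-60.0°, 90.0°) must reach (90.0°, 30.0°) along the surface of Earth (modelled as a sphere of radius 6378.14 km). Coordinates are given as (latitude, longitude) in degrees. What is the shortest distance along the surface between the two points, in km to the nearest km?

With latitudes φ₁ = -60.000°, φ₂ = 90.000° and longitude difference Δλ = -60.000°:
Haversine: a = sin²(Δφ/2) + cos φ₁ cos φ₂ sin²(Δλ/2) = 0.9330 + (0.5000)(0.0000)(0.2500) = 0.93301.
Central angle c = 2·arcsin(√a) = 2.61799 rad.
Distance = R·c = 6378.14 × 2.6180 ≈ 16698 km.

16698 km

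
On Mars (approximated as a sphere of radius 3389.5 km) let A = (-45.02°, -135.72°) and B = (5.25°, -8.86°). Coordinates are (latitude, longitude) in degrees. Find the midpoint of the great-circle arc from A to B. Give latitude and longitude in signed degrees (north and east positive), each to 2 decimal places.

-37.44°, -53.55°

The central angle between A and B is δ = 2.0794 rad.
With f = 0.5, the slerp weights are sin((1−f)δ)/sin δ = 0.9872 and sin(fδ)/sin δ = 0.9872.
Weighted sum of the unit vectors: (0.9872)·(-0.5061,-0.4935,-0.7074) + (0.9872)·(0.9839,-0.1534,0.0915) = (0.4717, -0.6386, -0.6080).
Converting back: φ = atan2(z, √(x²+y²)) = -37.44°, λ = atan2(y, x) = -53.55°.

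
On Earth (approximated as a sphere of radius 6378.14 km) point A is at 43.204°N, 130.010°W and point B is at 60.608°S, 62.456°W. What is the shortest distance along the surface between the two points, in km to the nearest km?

Let φ₁ = 0.7541 rad, φ₂ = -1.0578 rad, and Δλ = 1.1790 rad.
cos c = sin φ₁ sin φ₂ + cos φ₁ cos φ₂ cos Δλ = (0.6846)(-0.8713) + (0.7289)(0.4908)(0.3818) = -0.45989,
so c = arccos(-0.45989) = 2.04867 rad.
Distance = R·c = 6378.14 × 2.0487 ≈ 13067 km.

13067 km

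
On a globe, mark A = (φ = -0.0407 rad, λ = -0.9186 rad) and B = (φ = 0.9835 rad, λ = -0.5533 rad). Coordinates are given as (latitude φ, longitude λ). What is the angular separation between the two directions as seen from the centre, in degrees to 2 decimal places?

61.10°

Let φ₁ = -0.0407 rad, φ₂ = 0.9835 rad, and Δλ = 0.3653 rad.
Haversine: a = sin²(Δφ/2) + cos φ₁ cos φ₂ sin²(Δλ/2) = 0.2401 + (0.9992)(0.5541)(0.0330) = 0.25837.
Central angle c = 2·arcsin(√a) = 1.06643 rad.
So the angular separation is 61.10°.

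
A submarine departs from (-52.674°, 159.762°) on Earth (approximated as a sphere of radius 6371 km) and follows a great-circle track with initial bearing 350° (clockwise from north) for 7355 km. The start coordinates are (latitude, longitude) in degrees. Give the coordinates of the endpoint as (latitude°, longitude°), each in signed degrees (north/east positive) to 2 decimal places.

Angular distance δ = d/R = 7355/6371 = 1.15445 rad; initial bearing θ = 6.1087 rad.
sin φ₂ = sin φ₁ cos δ + cos φ₁ sin δ cos θ = (-0.7952)(0.4044) + (0.6063)(0.9146)(0.9848) = 0.2245, so φ₂ = 12.98°.
Δλ = atan2(sin θ sin δ cos φ₁, cos δ − sin φ₁ sin φ₂) = atan2(-0.0963, 0.5830) = -9.380°.
λ₂ = 159.762° − 9.380° = 150.38°.

12.98°, 150.38°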